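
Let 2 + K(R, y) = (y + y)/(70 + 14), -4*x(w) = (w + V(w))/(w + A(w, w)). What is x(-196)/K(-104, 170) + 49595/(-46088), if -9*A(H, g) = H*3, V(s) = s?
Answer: -408353/283112 ≈ -1.4424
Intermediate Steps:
A(H, g) = -H/3 (A(H, g) = -H*3/9 = -H/3)
x(w) = -3/4 (x(w) = -(w + w)/(4*(w - w/3)) = -2*w/(4*(2*w/3)) = -2*w*3/(2*w)/4 = -1/4*3 = -3/4)
K(R, y) = -2 + y/42 (K(R, y) = -2 + (y + y)/(70 + 14) = -2 + (2*y)/84 = -2 + (2*y)*(1/84) = -2 + y/42)
x(-196)/K(-104, 170) + 49595/(-46088) = -3/(4*(-2 + (1/42)*170)) + 49595/(-46088) = -3/(4*(-2 + 85/21)) + 49595*(-1/46088) = -3/(4*43/21) - 7085/6584 = -3/4*21/43 - 7085/6584 = -63/172 - 7085/6584 = -408353/283112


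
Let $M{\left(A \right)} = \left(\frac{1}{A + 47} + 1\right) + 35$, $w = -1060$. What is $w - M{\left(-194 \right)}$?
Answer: $- \frac{161111}{147} \approx -1096.0$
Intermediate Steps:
$M{\left(A \right)} = 36 + \frac{1}{47 + A}$ ($M{\left(A \right)} = \left(\frac{1}{47 + A} + 1\right) + 35 = \left(1 + \frac{1}{47 + A}\right) + 35 = 36 + \frac{1}{47 + A}$)
$w - M{\left(-194 \right)} = -1060 - \frac{1693 + 36 \left(-194\right)}{47 - 194} = -1060 - \frac{1693 - 6984}{-147} = -1060 - \left(- \frac{1}{147}\right) \left(-5291\right) = -1060 - \frac{5291}{147} = - \frac{161111}{147}$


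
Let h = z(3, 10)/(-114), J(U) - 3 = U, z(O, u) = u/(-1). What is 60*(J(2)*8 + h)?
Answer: 45700/19 ≈ 2405.3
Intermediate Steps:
z(O, u) = -u (z(O, u) = u*(-1) = -u)
J(U) = 3 + U
h = 5/57 (h = -1*10/(-114) = -10*(-1/114) = 5/57 ≈ 0.087719)
60*(J(2)*8 + h) = 60*((3 + 2)*8 + 5/57) = 60*(5*8 + 5/57) = 60*(40 + 5/57) = 60*(2285/57) = 45700/19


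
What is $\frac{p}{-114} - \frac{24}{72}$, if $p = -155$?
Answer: $\frac{39}{38} \approx 1.0263$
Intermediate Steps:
$\frac{p}{-114} - \frac{24}{72} = - \frac{155}{-114} - \frac{24}{72} = \left(-155\right) \left(- \frac{1}{114}\right) - \frac{1}{3} = \frac{155}{114} - \frac{1}{3} = \frac{39}{38}$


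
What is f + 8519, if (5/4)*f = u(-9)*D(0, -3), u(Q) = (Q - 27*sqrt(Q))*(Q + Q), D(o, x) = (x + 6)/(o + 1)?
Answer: 44539/5 + 17496*I/5 ≈ 8907.8 + 3499.2*I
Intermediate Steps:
D(o, x) = (6 + x)/(1 + o)
u(Q) = 2*Q*(Q - 27*sqrt(Q)) (u(Q) = (Q - 27*sqrt(Q))*(2*Q) = 2*Q*(Q - 27*sqrt(Q)))
f = 1944/5 + 17496*I/5 (f = 4*((-(-1458)*I + 2*(-9)**2)*((6 - 3)/(1 + 0)))/5 = 4*((-(-1458)*I + 2*81)*(3/1))/5 = 4*((1458*I + 162)*(1*3))/5 = 4*((162 + 1458*I)*3)/5 = 4*(486 + 4374*I)/5 = 1944/5 + 17496*I/5 ≈ 388.8 + 3499.2*I)
f + 8519 = (1944/5 + 17496*I/5) + 8519 = 44539/5 + 17496*I/5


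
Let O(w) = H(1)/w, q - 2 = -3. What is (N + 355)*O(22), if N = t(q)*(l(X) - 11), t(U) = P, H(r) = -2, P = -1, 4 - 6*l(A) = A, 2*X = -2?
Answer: -2191/66 ≈ -33.197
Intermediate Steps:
X = -1 (X = (½)*(-2) = -1)
l(A) = ⅔ - A/6
q = -1 (q = 2 - 3 = -1)
t(U) = -1
N = 61/6 (N = -((⅔ - ⅙*(-1)) - 11) = -((⅔ + ⅙) - 11) = -(⅚ - 11) = -1*(-61/6) = 61/6 ≈ 10.167)
O(w) = -2/w
(N + 355)*O(22) = (61/6 + 355)*(-2/22) = 2191*(-2*1/22)/6 = (2191/6)*(-1/11) = -2191/66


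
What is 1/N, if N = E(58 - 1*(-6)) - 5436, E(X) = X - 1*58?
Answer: -1/5430 ≈ -0.00018416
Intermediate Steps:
E(X) = -58 + X (E(X) = X - 58 = -58 + X)
N = -5430 (N = (-58 + (58 - 1*(-6))) - 5436 = (-58 + (58 + 6)) - 5436 = (-58 + 64) - 5436 = 6 - 5436 = -5430)
1/N = 1/(-5430) = -1/5430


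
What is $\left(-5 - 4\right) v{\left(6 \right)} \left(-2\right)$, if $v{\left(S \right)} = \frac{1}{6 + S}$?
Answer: $\frac{3}{2} \approx 1.5$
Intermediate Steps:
$\left(-5 - 4\right) v{\left(6 \right)} \left(-2\right) = \frac{-5 - 4}{6 + 6} \left(-2\right) = \frac{-5 - 4}{12} \left(-2\right) = \left(-9\right) \frac{1}{12} \left(-2\right) = \left(- \frac{3}{4}\right) \left(-2\right) = \frac{3}{2}$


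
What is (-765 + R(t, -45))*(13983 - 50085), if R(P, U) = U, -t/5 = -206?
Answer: 29242620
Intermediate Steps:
t = 1030 (t = -5*(-206) = 1030)
(-765 + R(t, -45))*(13983 - 50085) = (-765 - 45)*(13983 - 50085) = -810*(-36102) = 29242620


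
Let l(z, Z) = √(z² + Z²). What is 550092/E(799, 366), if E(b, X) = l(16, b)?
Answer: 550092*√638657/638657 ≈ 688.34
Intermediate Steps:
l(z, Z) = √(Z² + z²)
E(b, X) = √(256 + b²) (E(b, X) = √(b² + 16²) = √(b² + 256) = √(256 + b²))
550092/E(799, 366) = 550092/(√(256 + 799²)) = 550092/(√(256 + 638401)) = 550092/(√638657) = 550092*(√638657/638657) = 550092*√638657/638657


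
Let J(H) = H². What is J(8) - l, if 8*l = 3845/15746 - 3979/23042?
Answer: 46434388707/725638664 ≈ 63.991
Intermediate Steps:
l = 6485789/725638664 (l = (3845/15746 - 3979/23042)/8 = (⅛)*(6485789/90704833) = 6485789/725638664 ≈ 0.0089380)
J(8) - l = 8² - 1*6485789/725638664 = 64 - 6485789/725638664 = 46434388707/725638664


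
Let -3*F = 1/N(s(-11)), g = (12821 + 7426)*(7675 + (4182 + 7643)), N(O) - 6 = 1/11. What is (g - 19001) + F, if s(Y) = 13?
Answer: 79354297288/201 ≈ 3.9480e+8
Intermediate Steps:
N(O) = 67/11 (N(O) = 6 + 1/11 = 67/11)
g = 394816500 (g = 20247*(7675 + 11825) = 20247*19500 = 394816500)
F = -11/201 (F = -1/(3*67/11) = -⅓*11/67 = -11/201 ≈ -0.054726)
(g - 19001) + F = (394816500 - 19001) - 11/201 = 394797499 - 11/201 = 79354297288/201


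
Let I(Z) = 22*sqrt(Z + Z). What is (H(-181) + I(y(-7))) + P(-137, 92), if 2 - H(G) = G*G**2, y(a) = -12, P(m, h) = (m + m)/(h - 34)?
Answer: 171962410/29 + 44*I*sqrt(6) ≈ 5.9297e+6 + 107.78*I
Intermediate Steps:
P(m, h) = 2*m/(-34 + h) (P(m, h) = (2*m)/(-34 + h) = 2*m/(-34 + h))
H(G) = 2 - G**3 (H(G) = 2 - G*G**2 = 2 - G**3)
I(Z) = 22*sqrt(2)*sqrt(Z) (I(Z) = 22*sqrt(2*Z) = 22*(sqrt(2)*sqrt(Z)) = 22*sqrt(2)*sqrt(Z))
(H(-181) + I(y(-7))) + P(-137, 92) = ((2 - 1*(-181)**3) + 22*sqrt(2)*sqrt(-12)) + 2*(-137)/(-34 + 92) = ((2 - 1*(-5929741)) + 22*sqrt(2)*(2*I*sqrt(3))) + 2*(-137)/58 = ((2 + 5929741) + 44*I*sqrt(6)) + 2*(-137)*(1/58) = (5929743 + 44*I*sqrt(6)) - 137/29 = 171962410/29 + 44*I*sqrt(6)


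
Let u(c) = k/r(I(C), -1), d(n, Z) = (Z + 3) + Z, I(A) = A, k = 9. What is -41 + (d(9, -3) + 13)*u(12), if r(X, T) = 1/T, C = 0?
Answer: -131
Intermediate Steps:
d(n, Z) = 3 + 2*Z (d(n, Z) = (3 + Z) + Z = 3 + 2*Z)
u(c) = -9 (u(c) = 9/(1/(-1)) = 9/(-1) = 9*(-1) = -9)
-41 + (d(9, -3) + 13)*u(12) = -41 + ((3 + 2*(-3)) + 13)*(-9) = -41 + ((3 - 6) + 13)*(-9) = -41 + (-3 + 13)*(-9) = -41 + 10*(-9) = -41 - 90 = -131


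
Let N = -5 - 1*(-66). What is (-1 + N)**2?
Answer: 3600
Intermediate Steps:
N = 61 (N = -5 + 66 = 61)
(-1 + N)**2 = (-1 + 61)**2 = 60**2 = 3600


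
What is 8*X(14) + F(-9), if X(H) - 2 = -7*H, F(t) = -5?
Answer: -773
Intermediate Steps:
X(H) = 2 - 7*H
8*X(14) + F(-9) = 8*(2 - 7*14) - 5 = 8*(2 - 98) - 5 = 8*(-96) - 5 = -768 - 5 = -773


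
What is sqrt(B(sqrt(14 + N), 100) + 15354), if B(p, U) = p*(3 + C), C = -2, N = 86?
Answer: 2*sqrt(3841) ≈ 123.95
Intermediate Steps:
B(p, U) = p (B(p, U) = p*(3 - 2) = p*1 = p)
sqrt(B(sqrt(14 + N), 100) + 15354) = sqrt(sqrt(14 + 86) + 15354) = sqrt(sqrt(100) + 15354) = sqrt(10 + 15354) = sqrt(15364) = 2*sqrt(3841)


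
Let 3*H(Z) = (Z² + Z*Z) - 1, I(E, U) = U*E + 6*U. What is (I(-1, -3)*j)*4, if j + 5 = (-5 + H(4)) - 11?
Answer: 640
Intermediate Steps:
I(E, U) = 6*U + E*U (I(E, U) = E*U + 6*U = 6*U + E*U)
H(Z) = -⅓ + 2*Z²/3 (H(Z) = ((Z² + Z*Z) - 1)/3 = ((Z² + Z²) - 1)/3 = (2*Z² - 1)/3 = (-1 + 2*Z²)/3 = -⅓ + 2*Z²/3)
j = -32/3 (j = -5 + ((-5 + (-⅓ + (⅔)*4²)) - 11) = -5 + ((-5 + (-⅓ + (⅔)*16)) - 11) = -5 + ((-5 + (-⅓ + 32/3)) - 11) = -5 + ((-5 + 31/3) - 11) = -5 + (16/3 - 11) = -5 - 17/3 = -32/3 ≈ -10.667)
(I(-1, -3)*j)*4 = (-3*(6 - 1)*(-32/3))*4 = (-3*5*(-32/3))*4 = -15*(-32/3)*4 = 160*4 = 640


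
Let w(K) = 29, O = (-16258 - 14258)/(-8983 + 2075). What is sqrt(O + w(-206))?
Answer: 4*sqrt(6229289)/1727 ≈ 5.7808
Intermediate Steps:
O = 7629/1727 (O = -30516/(-6908) = -30516*(-1/6908) = 7629/1727 ≈ 4.4175)
sqrt(O + w(-206)) = sqrt(7629/1727 + 29) = sqrt(57712/1727) = 4*sqrt(6229289)/1727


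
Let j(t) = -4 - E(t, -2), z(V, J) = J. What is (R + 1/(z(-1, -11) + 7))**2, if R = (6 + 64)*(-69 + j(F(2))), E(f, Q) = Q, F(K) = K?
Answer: 395254161/16 ≈ 2.4703e+7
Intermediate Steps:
j(t) = -2 (j(t) = -4 - 1*(-2) = -4 + 2 = -2)
R = -4970 (R = (6 + 64)*(-69 - 2) = 70*(-71) = -4970)
(R + 1/(z(-1, -11) + 7))**2 = (-4970 + 1/(-11 + 7))**2 = (-4970 + 1/(-4))**2 = (-4970 - 1/4)**2 = (-19881/4)**2 = 395254161/16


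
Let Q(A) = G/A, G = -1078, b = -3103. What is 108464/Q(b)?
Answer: 168281896/539 ≈ 3.1221e+5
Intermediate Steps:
Q(A) = -1078/A
108464/Q(b) = 108464/((-1078/(-3103))) = 108464/((-1078*(-1/3103))) = 108464/(1078/3103) = 108464*(3103/1078) = 168281896/539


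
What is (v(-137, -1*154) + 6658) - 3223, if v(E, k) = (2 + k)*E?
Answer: 24259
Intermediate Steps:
v(E, k) = E*(2 + k)
(v(-137, -1*154) + 6658) - 3223 = (-137*(2 - 1*154) + 6658) - 3223 = (-137*(2 - 154) + 6658) - 3223 = (-137*(-152) + 6658) - 3223 = (20824 + 6658) - 3223 = 27482 - 3223 = 24259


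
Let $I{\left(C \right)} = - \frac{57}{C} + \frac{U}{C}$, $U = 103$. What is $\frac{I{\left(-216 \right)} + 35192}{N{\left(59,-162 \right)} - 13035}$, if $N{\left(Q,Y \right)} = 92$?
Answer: $- \frac{542959}{199692} \approx -2.719$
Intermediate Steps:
$I{\left(C \right)} = \frac{46}{C}$ ($I{\left(C \right)} = - \frac{57}{C} + \frac{103}{C} = \frac{46}{C}$)
$\frac{I{\left(-216 \right)} + 35192}{N{\left(59,-162 \right)} - 13035} = \frac{\frac{46}{-216} + 35192}{92 - 13035} = \frac{46 \left(- \frac{1}{216}\right) + 35192}{-12943} = \left(- \frac{23}{108} + 35192\right) \left(- \frac{1}{12943}\right) = \frac{3800713}{108} \left(- \frac{1}{12943}\right) = - \frac{542959}{199692}$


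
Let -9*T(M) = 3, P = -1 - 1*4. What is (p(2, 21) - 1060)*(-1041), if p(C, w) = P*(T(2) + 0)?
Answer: 1101725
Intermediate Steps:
P = -5 (P = -1 - 4 = -5)
T(M) = -⅓ (T(M) = -⅑*3 = -⅓)
p(C, w) = 5/3 (p(C, w) = -5*(-⅓ + 0) = -5*(-⅓) = 5/3)
(p(2, 21) - 1060)*(-1041) = (5/3 - 1060)*(-1041) = -3175/3*(-1041) = 1101725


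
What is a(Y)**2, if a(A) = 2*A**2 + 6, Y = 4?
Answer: 1444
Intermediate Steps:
a(A) = 6 + 2*A**2
a(Y)**2 = (6 + 2*4**2)**2 = (6 + 2*16)**2 = (6 + 32)**2 = 38**2 = 1444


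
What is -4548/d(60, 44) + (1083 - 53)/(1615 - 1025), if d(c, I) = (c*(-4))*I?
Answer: 113001/51920 ≈ 2.1764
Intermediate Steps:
d(c, I) = -4*I*c (d(c, I) = (-4*c)*I = -4*I*c)
-4548/d(60, 44) + (1083 - 53)/(1615 - 1025) = -4548/((-4*44*60)) + (1083 - 53)/(1615 - 1025) = -4548/(-10560) + 1030/590 = -4548*(-1/10560) + 1030*(1/590) = 379/880 + 103/59 = 113001/51920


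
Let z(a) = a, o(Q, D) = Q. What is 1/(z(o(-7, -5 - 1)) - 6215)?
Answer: -1/6222 ≈ -0.00016072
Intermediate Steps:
1/(z(o(-7, -5 - 1)) - 6215) = 1/(-7 - 6215) = 1/(-6222) = -1/6222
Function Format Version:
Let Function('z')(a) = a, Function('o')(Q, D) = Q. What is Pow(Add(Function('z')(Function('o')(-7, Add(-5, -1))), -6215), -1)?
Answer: Rational(-1, 6222) ≈ -0.00016072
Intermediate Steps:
Pow(Add(Function('z')(Function('o')(-7, Add(-5, -1))), -6215), -1) = Pow(Add(-7, -6215), -1) = Pow(-6222, -1) = Rational(-1, 6222)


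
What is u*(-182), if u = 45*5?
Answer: -40950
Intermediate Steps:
u = 225
u*(-182) = 225*(-182) = -40950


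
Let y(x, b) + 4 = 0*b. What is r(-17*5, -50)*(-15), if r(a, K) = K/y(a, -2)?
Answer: -375/2 ≈ -187.50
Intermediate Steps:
y(x, b) = -4 (y(x, b) = -4 + 0*b = -4 + 0 = -4)
r(a, K) = -K/4 (r(a, K) = K/(-4) = K*(-¼) = -K/4)
r(-17*5, -50)*(-15) = -¼*(-50)*(-15) = (25/2)*(-15) = -375/2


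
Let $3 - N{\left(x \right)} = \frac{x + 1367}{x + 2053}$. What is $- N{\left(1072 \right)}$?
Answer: $- \frac{6936}{3125} \approx -2.2195$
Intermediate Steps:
$N{\left(x \right)} = 3 - \frac{1367 + x}{2053 + x}$ ($N{\left(x \right)} = 3 - \frac{x + 1367}{x + 2053} = 3 - \frac{1367 + x}{2053 + x}$)
$- N{\left(1072 \right)} = - \frac{2 \left(2396 + 1072\right)}{2053 + 1072} = - \frac{2 \cdot 3468}{3125} = \left(-1\right) \frac{6936}{3125} = - \frac{6936}{3125}$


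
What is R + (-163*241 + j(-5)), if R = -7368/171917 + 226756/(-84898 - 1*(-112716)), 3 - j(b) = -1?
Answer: -93904302444173/2391193553 ≈ -39271.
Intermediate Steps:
j(b) = 4 (j(b) = 3 - 1*(-1) = 3 + 1 = 4)
R = 19389124114/2391193553 (R = -7368*1/171917 + 226756/(-84898 + 112716) = -7368/171917 + 226756/27818 = -7368/171917 + 226756*(1/27818) = -7368/171917 + 113378/13909 = 19389124114/2391193553 ≈ 8.1086)
R + (-163*241 + j(-5)) = 19389124114/2391193553 + (-163*241 + 4) = 19389124114/2391193553 + (-39283 + 4) = 19389124114/2391193553 - 39279 = -93904302444173/2391193553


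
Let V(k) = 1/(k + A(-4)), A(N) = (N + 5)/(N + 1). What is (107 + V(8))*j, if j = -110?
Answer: -271040/23 ≈ -11784.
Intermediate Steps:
A(N) = (5 + N)/(1 + N)
V(k) = 1/(-⅓ + k) (V(k) = 1/(k + (5 - 4)/(1 - 4)) = 1/(k + 1/(-3)) = 1/(k - ⅓*1) = 1/(k - ⅓) = 1/(-⅓ + k))
(107 + V(8))*j = (107 + 3/(-1 + 3*8))*(-110) = (107 + 3/(-1 + 24))*(-110) = (107 + 3/23)*(-110) = (2464/23)*(-110) = -271040/23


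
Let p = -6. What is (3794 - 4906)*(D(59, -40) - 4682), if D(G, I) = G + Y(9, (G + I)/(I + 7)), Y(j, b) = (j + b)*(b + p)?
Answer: 5665387576/1089 ≈ 5.2024e+6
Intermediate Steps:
Y(j, b) = (-6 + b)*(b + j) (Y(j, b) = (j + b)*(b - 6) = (b + j)*(-6 + b) = (-6 + b)*(b + j))
D(G, I) = -54 + G + (G + I)**2/(7 + I)**2 + 3*(G + I)/(7 + I) (D(G, I) = G + (((G + I)/(I + 7))**2 - 6*(G + I)/(I + 7) - 6*9 + ((G + I)/(I + 7))*9) = G + (((G + I)/(7 + I))**2 - 6*(G + I)/(7 + I) - 54 + ((G + I)/(7 + I))*9) = G + ((G + I)**2/(7 + I)**2 - 6*(G + I)/(7 + I) - 54 + 9*(G + I)/(7 + I)) = G + (-54 + (G + I)**2/(7 + I)**2 + 3*(G + I)/(7 + I)) = -54 + G + (G + I)**2/(7 + I)**2 + 3*(G + I)/(7 + I))
(3794 - 4906)*(D(59, -40) - 4682) = (3794 - 4906)*(((59 - 40)**2 + (7 - 40)**2*(-54 + 59) + 3*(7 - 40)*(59 - 40))/(7 - 40)**2 - 4682) = -1112*((19**2 + (-33)**2*5 + 3*(-33)*19)/(-33)**2 - 4682) = -1112*((361 + 1089*5 - 1881)/1089 - 4682) = -1112*((361 + 5445 - 1881)/1089 - 4682) = -1112*((1/1089)*3925 - 4682) = -1112*(3925/1089 - 4682) = -1112*(-5094773/1089) = 5665387576/1089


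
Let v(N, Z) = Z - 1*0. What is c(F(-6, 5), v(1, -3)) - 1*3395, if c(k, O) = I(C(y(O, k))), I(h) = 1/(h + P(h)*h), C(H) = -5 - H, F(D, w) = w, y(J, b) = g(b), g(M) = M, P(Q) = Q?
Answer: -305549/90 ≈ -3395.0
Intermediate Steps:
y(J, b) = b
v(N, Z) = Z (v(N, Z) = Z + 0 = Z)
I(h) = 1/(h + h**2) (I(h) = 1/(h + h*h) = 1/(h + h**2))
c(k, O) = 1/((-5 - k)*(-4 - k)) (c(k, O) = 1/((-5 - k)*(1 + (-5 - k))) = 1/((-5 - k)*(-4 - k)))
c(F(-6, 5), v(1, -3)) - 1*3395 = 1/((4 + 5)*(5 + 5)) - 1*3395 = 1/(9*10) - 3395 = (1/9)*(1/10) - 3395 = 1/90 - 3395 = -305549/90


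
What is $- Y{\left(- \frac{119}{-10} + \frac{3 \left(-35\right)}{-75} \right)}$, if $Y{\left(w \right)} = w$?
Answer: $- \frac{133}{10} \approx -13.3$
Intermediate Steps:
$- Y{\left(- \frac{119}{-10} + \frac{3 \left(-35\right)}{-75} \right)} = - (- \frac{119}{-10} + \frac{3 \left(-35\right)}{-75}) = - (\left(-119\right) \left(- \frac{1}{10}\right) - - \frac{7}{5}) = - (\frac{119}{10} + \frac{7}{5}) = \left(-1\right) \frac{133}{10} = - \frac{133}{10}$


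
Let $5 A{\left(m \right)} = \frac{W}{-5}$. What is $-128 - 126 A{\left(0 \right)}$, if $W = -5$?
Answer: $- \frac{766}{5} \approx -153.2$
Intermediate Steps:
$A{\left(m \right)} = \frac{1}{5}$ ($A{\left(m \right)} = \frac{\left(-5\right) \frac{1}{-5}}{5} = \frac{\left(-5\right) \left(- \frac{1}{5}\right)}{5} = \frac{1}{5} \cdot 1 = \frac{1}{5}$)
$-128 - 126 A{\left(0 \right)} = -128 - \frac{126}{5} = - \frac{766}{5}$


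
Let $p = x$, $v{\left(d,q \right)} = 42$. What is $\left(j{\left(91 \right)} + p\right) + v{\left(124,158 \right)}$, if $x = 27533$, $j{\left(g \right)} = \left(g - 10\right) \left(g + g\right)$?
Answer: $42317$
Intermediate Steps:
$j{\left(g \right)} = 2 g \left(-10 + g\right)$ ($j{\left(g \right)} = \left(-10 + g\right) 2 g = 2 g \left(-10 + g\right)$)
$p = 27533$
$\left(j{\left(91 \right)} + p\right) + v{\left(124,158 \right)} = \left(2 \cdot 91 \left(-10 + 91\right) + 27533\right) + 42 = \left(2 \cdot 91 \cdot 81 + 27533\right) + 42 = \left(14742 + 27533\right) + 42 = 42275 + 42 = 42317$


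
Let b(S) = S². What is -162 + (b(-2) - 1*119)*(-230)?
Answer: 26288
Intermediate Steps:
-162 + (b(-2) - 1*119)*(-230) = -162 + ((-2)² - 1*119)*(-230) = -162 + (4 - 119)*(-230) = -162 - 115*(-230) = -162 + 26450 = 26288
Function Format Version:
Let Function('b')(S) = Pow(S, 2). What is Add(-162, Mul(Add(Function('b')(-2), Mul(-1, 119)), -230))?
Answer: 26288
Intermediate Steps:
Add(-162, Mul(Add(Function('b')(-2), Mul(-1, 119)), -230)) = Add(-162, Mul(Add(Pow(-2, 2), Mul(-1, 119)), -230)) = Add(-162, Mul(Add(4, -119), -230)) = Add(-162, Mul(-115, -230)) = Add(-162, 26450) = 26288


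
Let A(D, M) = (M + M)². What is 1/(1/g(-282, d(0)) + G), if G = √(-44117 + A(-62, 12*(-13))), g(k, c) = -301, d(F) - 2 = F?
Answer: 301/4822419426 + 90601*√53227/4822419426 ≈ 0.0043345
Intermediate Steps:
d(F) = 2 + F
A(D, M) = 4*M² (A(D, M) = (2*M)² = 4*M²)
G = √53227 (G = √(-44117 + 4*(12*(-13))²) = √(-44117 + 4*(-156)²) = √(-44117 + 4*24336) = √(-44117 + 97344) = √53227 ≈ 230.71)
1/(1/g(-282, d(0)) + G) = 1/(1/(-301) + √53227) = 1/(-1/301 + √53227)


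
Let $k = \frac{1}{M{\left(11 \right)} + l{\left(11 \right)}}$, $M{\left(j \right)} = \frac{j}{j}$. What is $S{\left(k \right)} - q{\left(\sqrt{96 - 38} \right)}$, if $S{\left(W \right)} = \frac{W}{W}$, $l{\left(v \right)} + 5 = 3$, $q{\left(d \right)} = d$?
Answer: $1 - \sqrt{58} \approx -6.6158$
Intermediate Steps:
$M{\left(j \right)} = 1$
$l{\left(v \right)} = -2$ ($l{\left(v \right)} = -5 + 3 = -2$)
$k = -1$ ($k = \frac{1}{1 - 2} = \frac{1}{-1} = -1$)
$S{\left(W \right)} = 1$
$S{\left(k \right)} - q{\left(\sqrt{96 - 38} \right)} = 1 - \sqrt{96 - 38} = 1 - \sqrt{58}$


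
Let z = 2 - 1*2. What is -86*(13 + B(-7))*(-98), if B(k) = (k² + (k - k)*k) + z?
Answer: 522536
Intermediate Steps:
z = 0 (z = 2 - 2 = 0)
B(k) = k² (B(k) = (k² + (k - k)*k) + 0 = (k² + 0*k) + 0 = (k² + 0) + 0 = k² + 0 = k²)
-86*(13 + B(-7))*(-98) = -86*(13 + (-7)²)*(-98) = -86*(13 + 49)*(-98) = -86*62*(-98) = -5332*(-98) = 522536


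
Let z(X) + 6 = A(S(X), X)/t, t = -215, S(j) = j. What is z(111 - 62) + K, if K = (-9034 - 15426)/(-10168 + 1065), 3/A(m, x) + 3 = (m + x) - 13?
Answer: -531712849/160485890 ≈ -3.3131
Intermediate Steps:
A(m, x) = 3/(-16 + m + x) (A(m, x) = 3/(-3 + ((m + x) - 13)) = 3/(-3 + (-13 + m + x)) = 3/(-16 + m + x))
z(X) = -6 - 3/(215*(-16 + 2*X)) (z(X) = -6 + (3/(-16 + X + X))/(-215) = -6 + (3/(-16 + 2*X))*(-1/215) = -6 - 3/(215*(-16 + 2*X)))
K = 24460/9103 (K = -24460/(-9103) = -24460*(-1/9103) = 24460/9103 ≈ 2.6870)
z(111 - 62) + K = 3*(6879 - 860*(111 - 62))/(430*(-8 + (111 - 62))) + 24460/9103 = 3*(6879 - 860*49)/(430*(-8 + 49)) + 24460/9103 = (3/430)*(6879 - 42140)/41 + 24460/9103 = (3/430)*(1/41)*(-35261) + 24460/9103 = -105783/17630 + 24460/9103 = -531712849/160485890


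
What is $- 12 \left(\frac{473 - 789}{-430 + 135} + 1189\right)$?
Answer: $- \frac{4212852}{295} \approx -14281.0$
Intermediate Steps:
$- 12 \left(\frac{473 - 789}{-430 + 135} + 1189\right) = - 12 \left(- \frac{316}{-295} + 1189\right) = - 12 \left(\left(-316\right) \left(- \frac{1}{295}\right) + 1189\right) = - 12 \left(\frac{316}{295} + 1189\right) = \left(-12\right) \frac{351071}{295} = - \frac{4212852}{295}$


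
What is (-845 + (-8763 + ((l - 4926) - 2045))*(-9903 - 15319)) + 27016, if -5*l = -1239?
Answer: 1953095537/5 ≈ 3.9062e+8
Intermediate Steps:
l = 1239/5 (l = -⅕*(-1239) = 1239/5 ≈ 247.80)
(-845 + (-8763 + ((l - 4926) - 2045))*(-9903 - 15319)) + 27016 = (-845 + (-8763 + ((1239/5 - 4926) - 2045))*(-9903 - 15319)) + 27016 = (-845 + (-8763 + (-23391/5 - 2045))*(-25222)) + 27016 = (-845 + (-8763 - 33616/5)*(-25222)) + 27016 = (-845 - 77431/5*(-25222)) + 27016 = (-845 + 1952964682/5) + 27016 = 1952960457/5 + 27016 = 1953095537/5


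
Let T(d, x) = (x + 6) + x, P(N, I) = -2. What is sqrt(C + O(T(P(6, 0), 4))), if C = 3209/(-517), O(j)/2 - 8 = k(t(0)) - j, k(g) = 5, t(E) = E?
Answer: I*sqrt(2193631)/517 ≈ 2.8648*I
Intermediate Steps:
T(d, x) = 6 + 2*x (T(d, x) = (6 + x) + x = 6 + 2*x)
O(j) = 26 - 2*j (O(j) = 16 + 2*(5 - j) = 16 + (10 - 2*j) = 26 - 2*j)
C = -3209/517 (C = 3209*(-1/517) = -3209/517 ≈ -6.2070)
sqrt(C + O(T(P(6, 0), 4))) = sqrt(-3209/517 + (26 - 2*(6 + 2*4))) = sqrt(-3209/517 + (26 - 2*(6 + 8))) = sqrt(-3209/517 + (26 - 2*14)) = sqrt(-3209/517 + (26 - 28)) = sqrt(-3209/517 - 2) = sqrt(-4243/517) = I*sqrt(2193631)/517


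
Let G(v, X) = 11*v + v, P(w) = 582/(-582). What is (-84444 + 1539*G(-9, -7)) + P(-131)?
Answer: -250657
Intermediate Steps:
P(w) = -1 (P(w) = 582*(-1/582) = -1)
G(v, X) = 12*v
(-84444 + 1539*G(-9, -7)) + P(-131) = (-84444 + 1539*(12*(-9))) - 1 = (-84444 + 1539*(-108)) - 1 = (-84444 - 166212) - 1 = -250656 - 1 = -250657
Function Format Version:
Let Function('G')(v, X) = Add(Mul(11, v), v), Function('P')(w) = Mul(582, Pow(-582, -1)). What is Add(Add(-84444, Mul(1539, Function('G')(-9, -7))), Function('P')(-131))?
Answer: -250657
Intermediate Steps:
Function('P')(w) = -1 (Function('P')(w) = Mul(582, Rational(-1, 582)) = -1)
Function('G')(v, X) = Mul(12, v)
Add(Add(-84444, Mul(1539, Function('G')(-9, -7))), Function('P')(-131)) = Add(Add(-84444, Mul(1539, Mul(12, -9))), -1) = Add(Add(-84444, Mul(1539, -108)), -1) = Add(Add(-84444, -166212), -1) = Add(-250656, -1) = -250657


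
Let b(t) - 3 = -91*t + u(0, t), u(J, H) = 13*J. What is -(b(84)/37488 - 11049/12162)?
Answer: 28174153/25329392 ≈ 1.1123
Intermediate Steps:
b(t) = 3 - 91*t (b(t) = 3 + (-91*t + 13*0) = 3 + (-91*t + 0) = 3 - 91*t)
-(b(84)/37488 - 11049/12162) = -((3 - 91*84)/37488 - 11049/12162) = -((3 - 7644)*(1/37488) - 11049*1/12162) = -(-7641*1/37488 - 3683/4054) = -(-2547/12496 - 3683/4054) = -1*(-28174153/25329392) = 28174153/25329392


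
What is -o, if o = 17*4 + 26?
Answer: -94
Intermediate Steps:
o = 94 (o = 68 + 26 = 94)
-o = -1*94 = -94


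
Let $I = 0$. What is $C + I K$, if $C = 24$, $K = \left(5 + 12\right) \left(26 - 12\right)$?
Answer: $24$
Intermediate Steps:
$K = 238$ ($K = 17 \cdot 14 = 238$)
$C + I K = 24 + 0 \cdot 238 = 24 + 0 = 24$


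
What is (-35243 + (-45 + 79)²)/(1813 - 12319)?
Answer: 34087/10506 ≈ 3.2445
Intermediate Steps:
(-35243 + (-45 + 79)²)/(1813 - 12319) = (-35243 + 34²)/(-10506) = (-35243 + 1156)*(-1/10506) = -34087*(-1/10506) = 34087/10506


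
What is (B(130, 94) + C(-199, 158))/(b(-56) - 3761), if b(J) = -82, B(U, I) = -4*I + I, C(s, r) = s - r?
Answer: 71/427 ≈ 0.16628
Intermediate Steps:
B(U, I) = -3*I
(B(130, 94) + C(-199, 158))/(b(-56) - 3761) = (-3*94 + (-199 - 1*158))/(-82 - 3761) = (-282 + (-199 - 158))/(-3843) = (-282 - 357)*(-1/3843) = -639*(-1/3843) = 71/427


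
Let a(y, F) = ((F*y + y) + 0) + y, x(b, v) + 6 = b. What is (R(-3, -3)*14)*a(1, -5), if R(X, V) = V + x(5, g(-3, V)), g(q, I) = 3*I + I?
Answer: 168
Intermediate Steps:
g(q, I) = 4*I
x(b, v) = -6 + b
a(y, F) = 2*y + F*y (a(y, F) = ((y + F*y) + 0) + y = (y + F*y) + y = 2*y + F*y)
R(X, V) = -1 + V (R(X, V) = V + (-6 + 5) = V - 1 = -1 + V)
(R(-3, -3)*14)*a(1, -5) = ((-1 - 3)*14)*(1*(2 - 5)) = (-4*14)*(1*(-3)) = -56*(-3) = 168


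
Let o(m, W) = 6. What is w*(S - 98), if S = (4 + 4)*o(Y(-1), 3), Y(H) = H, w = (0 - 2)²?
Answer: -200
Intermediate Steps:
w = 4 (w = (-2)² = 4)
S = 48 (S = (4 + 4)*6 = 8*6 = 48)
w*(S - 98) = 4*(48 - 98) = 4*(-50) = -200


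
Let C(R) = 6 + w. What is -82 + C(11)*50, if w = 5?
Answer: 468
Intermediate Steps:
C(R) = 11 (C(R) = 6 + 5 = 11)
-82 + C(11)*50 = -82 + 11*50 = -82 + 550 = 468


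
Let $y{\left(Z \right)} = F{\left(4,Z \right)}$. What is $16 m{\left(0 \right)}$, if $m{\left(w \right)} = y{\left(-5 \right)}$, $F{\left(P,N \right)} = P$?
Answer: $64$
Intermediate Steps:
$y{\left(Z \right)} = 4$
$m{\left(w \right)} = 4$
$16 m{\left(0 \right)} = 16 \cdot 4 = 64$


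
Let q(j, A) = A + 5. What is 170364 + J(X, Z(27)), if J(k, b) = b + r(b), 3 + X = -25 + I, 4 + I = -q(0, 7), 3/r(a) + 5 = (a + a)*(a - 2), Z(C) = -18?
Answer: 121797393/715 ≈ 1.7035e+5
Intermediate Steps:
q(j, A) = 5 + A
r(a) = 3/(-5 + 2*a*(-2 + a)) (r(a) = 3/(-5 + (a + a)*(a - 2)) = 3/(-5 + (2*a)*(-2 + a)) = 3/(-5 + 2*a*(-2 + a)))
I = -16 (I = -4 - (5 + 7) = -4 - 1*12 = -4 - 12 = -16)
X = -44 (X = -3 + (-25 - 16) = -3 - 41 = -44)
J(k, b) = b + 3/(-5 - 4*b + 2*b**2)
170364 + J(X, Z(27)) = 170364 + (-18 - 3/(5 - 2*(-18)**2 + 4*(-18))) = 170364 + (-18 - 3/(5 - 2*324 - 72)) = 170364 + (-18 - 3/(5 - 648 - 72)) = 170364 + (-18 - 3/(-715)) = 170364 + (-18 - 3*(-1/715)) = 170364 + (-18 + 3/715) = 170364 - 12867/715 = 121797393/715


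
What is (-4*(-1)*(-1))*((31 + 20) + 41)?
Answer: -368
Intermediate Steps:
(-4*(-1)*(-1))*((31 + 20) + 41) = (4*(-1))*(51 + 41) = -4*92 = -368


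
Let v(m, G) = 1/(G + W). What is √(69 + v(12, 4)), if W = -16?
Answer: √2481/6 ≈ 8.3016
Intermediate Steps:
v(m, G) = 1/(-16 + G) (v(m, G) = 1/(G - 16) = 1/(-16 + G))
√(69 + v(12, 4)) = √(69 + 1/(-16 + 4)) = √(69 + 1/(-12)) = √(69 - 1/12) = √(827/12) = √2481/6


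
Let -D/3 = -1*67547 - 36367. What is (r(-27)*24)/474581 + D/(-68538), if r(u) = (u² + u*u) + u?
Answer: -24265493505/5421138763 ≈ -4.4761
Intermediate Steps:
r(u) = u + 2*u² (r(u) = (u² + u²) + u = 2*u² + u = u + 2*u²)
D = 311742 (D = -3*(-1*67547 - 36367) = -3*(-67547 - 36367) = -3*(-103914) = 311742)
(r(-27)*24)/474581 + D/(-68538) = (-27*(1 + 2*(-27))*24)/474581 + 311742/(-68538) = (-27*(1 - 54)*24)*(1/474581) + 311742*(-1/68538) = (-27*(-53)*24)*(1/474581) - 51957/11423 = (1431*24)*(1/474581) - 51957/11423 = 34344*(1/474581) - 51957/11423 = 34344/474581 - 51957/11423 = -24265493505/5421138763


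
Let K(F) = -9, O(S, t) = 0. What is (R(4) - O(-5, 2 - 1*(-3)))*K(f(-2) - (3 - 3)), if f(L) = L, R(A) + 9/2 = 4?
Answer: 9/2 ≈ 4.5000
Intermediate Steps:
R(A) = -½ (R(A) = -9/2 + 4 = -½)
(R(4) - O(-5, 2 - 1*(-3)))*K(f(-2) - (3 - 3)) = (-½ - 1*0)*(-9) = (-½ + 0)*(-9) = -½*(-9) = 9/2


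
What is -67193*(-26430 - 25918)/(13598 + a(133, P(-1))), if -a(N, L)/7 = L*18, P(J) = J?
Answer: 879354791/3431 ≈ 2.5630e+5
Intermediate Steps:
a(N, L) = -126*L (a(N, L) = -7*L*18 = -126*L)
-67193*(-26430 - 25918)/(13598 + a(133, P(-1))) = -67193*(-26430 - 25918)/(13598 - 126*(-1)) = -67193*(-52348/(13598 + 126)) = -67193/(13724*(-1/52348)) = -67193/(-3431/13087) = -67193*(-13087/3431) = 879354791/3431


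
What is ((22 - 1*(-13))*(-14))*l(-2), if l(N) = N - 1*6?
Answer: 3920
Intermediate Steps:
l(N) = -6 + N (l(N) = N - 6 = -6 + N)
((22 - 1*(-13))*(-14))*l(-2) = ((22 - 1*(-13))*(-14))*(-6 - 2) = ((22 + 13)*(-14))*(-8) = (35*(-14))*(-8) = -490*(-8) = 3920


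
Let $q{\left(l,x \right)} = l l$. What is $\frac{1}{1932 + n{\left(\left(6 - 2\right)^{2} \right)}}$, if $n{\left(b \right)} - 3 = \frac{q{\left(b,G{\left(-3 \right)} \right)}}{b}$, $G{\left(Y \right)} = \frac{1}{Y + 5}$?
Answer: $\frac{1}{1951} \approx 0.00051256$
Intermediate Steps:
$G{\left(Y \right)} = \frac{1}{5 + Y}$
$q{\left(l,x \right)} = l^{2}$
$n{\left(b \right)} = 3 + b$ ($n{\left(b \right)} = 3 + \frac{b^{2}}{b} = 3 + b$)
$\frac{1}{1932 + n{\left(\left(6 - 2\right)^{2} \right)}} = \frac{1}{1932 + \left(3 + \left(6 - 2\right)^{2}\right)} = \frac{1}{1932 + \left(3 + 4^{2}\right)} = \frac{1}{1932 + \left(3 + 16\right)} = \frac{1}{1932 + 19} = \frac{1}{1951}$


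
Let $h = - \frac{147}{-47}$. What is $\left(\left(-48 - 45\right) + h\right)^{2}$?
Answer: $\frac{17842176}{2209} \approx 8077.0$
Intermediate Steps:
$h = \frac{147}{47}$ ($h = \left(-147\right) \left(- \frac{1}{47}\right) = \frac{147}{47} \approx 3.1277$)
$\left(\left(-48 - 45\right) + h\right)^{2} = \left(\left(-48 - 45\right) + \frac{147}{47}\right)^{2} = \left(-93 + \frac{147}{47}\right)^{2} = \left(- \frac{4224}{47}\right)^{2} = \frac{17842176}{2209}$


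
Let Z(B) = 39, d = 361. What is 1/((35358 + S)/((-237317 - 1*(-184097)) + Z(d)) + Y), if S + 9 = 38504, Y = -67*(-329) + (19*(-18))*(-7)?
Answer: 2799/68395276 ≈ 4.0924e-5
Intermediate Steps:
Y = 24437 (Y = 22043 - 342*(-7) = 22043 + 2394 = 24437)
S = 38495 (S = -9 + 38504 = 38495)
1/((35358 + S)/((-237317 - 1*(-184097)) + Z(d)) + Y) = 1/((35358 + 38495)/((-237317 - 1*(-184097)) + 39) + 24437) = 1/(73853/((-237317 + 184097) + 39) + 24437) = 1/(73853/(-53220 + 39) + 24437) = 1/(73853/(-53181) + 24437) = 1/(73853*(-1/53181) + 24437) = 1/(-3887/2799 + 24437) = 1/(68395276/2799) = 2799/68395276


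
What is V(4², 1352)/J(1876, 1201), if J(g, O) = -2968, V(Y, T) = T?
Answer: -169/371 ≈ -0.45553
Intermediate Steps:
V(4², 1352)/J(1876, 1201) = 1352/(-2968) = 1352*(-1/2968) = -169/371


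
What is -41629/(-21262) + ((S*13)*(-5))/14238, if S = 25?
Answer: 139540738/75682089 ≈ 1.8438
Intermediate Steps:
-41629/(-21262) + ((S*13)*(-5))/14238 = -41629/(-21262) + ((25*13)*(-5))/14238 = -41629*(-1/21262) + (325*(-5))*(1/14238) = 41629/21262 - 1625*1/14238 = 41629/21262 - 1625/14238 = 139540738/75682089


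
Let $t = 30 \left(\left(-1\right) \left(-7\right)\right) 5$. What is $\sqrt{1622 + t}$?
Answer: $4 \sqrt{167} \approx 51.691$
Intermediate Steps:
$t = 1050$ ($t = 30 \cdot 7 \cdot 5 = 210 \cdot 5 = 1050$)
$\sqrt{1622 + t} = \sqrt{1622 + 1050} = \sqrt{2672} = 4 \sqrt{167}$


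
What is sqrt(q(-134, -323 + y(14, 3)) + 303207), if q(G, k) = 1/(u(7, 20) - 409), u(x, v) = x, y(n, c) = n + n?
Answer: sqrt(48999463626)/402 ≈ 550.64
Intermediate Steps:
y(n, c) = 2*n
q(G, k) = -1/402 (q(G, k) = 1/(7 - 409) = 1/(-402) = -1/402)
sqrt(q(-134, -323 + y(14, 3)) + 303207) = sqrt(-1/402 + 303207) = sqrt(121889213/402) = sqrt(48999463626)/402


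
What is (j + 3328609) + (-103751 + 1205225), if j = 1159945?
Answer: 5590028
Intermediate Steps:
(j + 3328609) + (-103751 + 1205225) = (1159945 + 3328609) + (-103751 + 1205225) = 4488554 + 1101474 = 5590028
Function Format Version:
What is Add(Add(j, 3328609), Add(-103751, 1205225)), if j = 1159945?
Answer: 5590028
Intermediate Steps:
Add(Add(j, 3328609), Add(-103751, 1205225)) = Add(Add(1159945, 3328609), Add(-103751, 1205225)) = Add(4488554, 1101474) = 5590028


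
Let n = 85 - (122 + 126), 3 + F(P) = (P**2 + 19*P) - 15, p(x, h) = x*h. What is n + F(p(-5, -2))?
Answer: 109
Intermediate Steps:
p(x, h) = h*x
F(P) = -18 + P**2 + 19*P (F(P) = -3 + ((P**2 + 19*P) - 15) = -3 + (-15 + P**2 + 19*P) = -18 + P**2 + 19*P)
n = -163 (n = 85 - 1*248 = 85 - 248 = -163)
n + F(p(-5, -2)) = -163 + (-18 + (-2*(-5))**2 + 19*(-2*(-5))) = -163 + (-18 + 10**2 + 19*10) = -163 + (-18 + 100 + 190) = -163 + 272 = 109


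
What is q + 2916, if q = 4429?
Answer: 7345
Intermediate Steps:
q + 2916 = 4429 + 2916 = 7345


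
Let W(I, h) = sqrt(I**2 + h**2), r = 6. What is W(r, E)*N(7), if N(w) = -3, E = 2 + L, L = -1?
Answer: -3*sqrt(37) ≈ -18.248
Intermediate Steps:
E = 1 (E = 2 - 1 = 1)
W(r, E)*N(7) = sqrt(6**2 + 1**2)*(-3) = sqrt(36 + 1)*(-3) = sqrt(37)*(-3) = -3*sqrt(37)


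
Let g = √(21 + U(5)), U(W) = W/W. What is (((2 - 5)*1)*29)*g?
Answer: -87*√22 ≈ -408.07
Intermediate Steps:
U(W) = 1
g = √22 (g = √(21 + 1) = √22 ≈ 4.6904)
(((2 - 5)*1)*29)*g = (((2 - 5)*1)*29)*√22 = (-3*1*29)*√22 = (-3*29)*√22 = -87*√22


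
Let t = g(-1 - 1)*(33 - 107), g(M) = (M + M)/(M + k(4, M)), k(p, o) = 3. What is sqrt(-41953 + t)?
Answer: I*sqrt(41657) ≈ 204.1*I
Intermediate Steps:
g(M) = 2*M/(3 + M) (g(M) = (M + M)/(M + 3) = (2*M)/(3 + M) = 2*M/(3 + M))
t = 296 (t = (2*(-1 - 1)/(3 + (-1 - 1)))*(33 - 107) = (2*(-2)/(3 - 2))*(-74) = (2*(-2)/1)*(-74) = (2*(-2)*1)*(-74) = -4*(-74) = 296)
sqrt(-41953 + t) = sqrt(-41953 + 296) = sqrt(-41657) = I*sqrt(41657)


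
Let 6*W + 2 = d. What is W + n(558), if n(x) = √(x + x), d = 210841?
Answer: 210839/6 + 6*√31 ≈ 35173.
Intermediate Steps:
n(x) = √2*√x (n(x) = √(2*x) = √2*√x)
W = 210839/6 (W = -⅓ + (⅙)*210841 = -⅓ + 210841/6 = 210839/6 ≈ 35140.)
W + n(558) = 210839/6 + √2*√558 = 210839/6 + √2*(3*√62) = 210839/6 + 6*√31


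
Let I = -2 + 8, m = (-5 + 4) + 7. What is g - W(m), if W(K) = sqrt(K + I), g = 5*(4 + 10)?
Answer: 70 - 2*sqrt(3) ≈ 66.536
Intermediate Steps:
m = 6 (m = -1 + 7 = 6)
g = 70 (g = 5*14 = 70)
I = 6
W(K) = sqrt(6 + K) (W(K) = sqrt(K + 6) = sqrt(6 + K))
g - W(m) = 70 - sqrt(6 + 6) = 70 - sqrt(12) = 70 - 2*sqrt(3)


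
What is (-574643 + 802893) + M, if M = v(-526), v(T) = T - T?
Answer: 228250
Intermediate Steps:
v(T) = 0
M = 0
(-574643 + 802893) + M = (-574643 + 802893) + 0 = 228250 + 0 = 228250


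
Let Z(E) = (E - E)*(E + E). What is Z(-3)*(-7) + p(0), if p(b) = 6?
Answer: 6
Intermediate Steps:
Z(E) = 0 (Z(E) = 0*(2*E) = 0)
Z(-3)*(-7) + p(0) = 0*(-7) + 6 = 0 + 6 = 6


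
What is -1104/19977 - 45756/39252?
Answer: -26594495/21781589 ≈ -1.2210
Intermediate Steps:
-1104/19977 - 45756/39252 = -1104*1/19977 - 45756*1/39252 = -368/6659 - 3813/3271 = -26594495/21781589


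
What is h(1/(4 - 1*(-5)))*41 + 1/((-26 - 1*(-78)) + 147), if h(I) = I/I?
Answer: 8160/199 ≈ 41.005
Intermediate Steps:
h(I) = 1
h(1/(4 - 1*(-5)))*41 + 1/((-26 - 1*(-78)) + 147) = 1*41 + 1/((-26 - 1*(-78)) + 147) = 41 + 1/((-26 + 78) + 147) = 41 + 1/(52 + 147) = 41 + 1/199 = 8160/199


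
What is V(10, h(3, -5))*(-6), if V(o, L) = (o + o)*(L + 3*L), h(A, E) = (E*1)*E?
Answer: -12000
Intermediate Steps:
h(A, E) = E**2 (h(A, E) = E*E = E**2)
V(o, L) = 8*L*o (V(o, L) = (2*o)*(4*L) = 8*L*o)
V(10, h(3, -5))*(-6) = (8*(-5)**2*10)*(-6) = (8*25*10)*(-6) = 2000*(-6) = -12000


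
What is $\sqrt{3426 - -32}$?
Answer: $\sqrt{3458} \approx 58.805$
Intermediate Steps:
$\sqrt{3426 - -32} = \sqrt{3426 + \left(-1041 + 1073\right)} = \sqrt{3426 + 32} = \sqrt{3458}$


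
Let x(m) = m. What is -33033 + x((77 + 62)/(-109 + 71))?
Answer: -1255393/38 ≈ -33037.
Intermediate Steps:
-33033 + x((77 + 62)/(-109 + 71)) = -33033 + (77 + 62)/(-109 + 71) = -33033 + 139/(-38) = -33033 + 139*(-1/38) = -33033 - 139/38 = -1255393/38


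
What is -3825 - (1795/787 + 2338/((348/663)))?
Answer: -378020723/45646 ≈ -8281.6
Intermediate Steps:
-3825 - (1795/787 + 2338/((348/663))) = -3825 - (1795*(1/787) + 2338/((348*(1/663)))) = -3825 - (1795/787 + 2338/(116/221)) = -3825 - (1795/787 + 2338*(221/116)) = -3825 - (1795/787 + 258349/58) = -3825 - 1*203424773/45646 = -3825 - 203424773/45646 = -378020723/45646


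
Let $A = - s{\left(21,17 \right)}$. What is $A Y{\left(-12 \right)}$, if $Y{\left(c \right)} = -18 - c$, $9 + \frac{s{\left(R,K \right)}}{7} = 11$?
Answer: $84$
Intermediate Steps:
$s{\left(R,K \right)} = 14$ ($s{\left(R,K \right)} = -63 + 7 \cdot 11 = -63 + 77 = 14$)
$A = -14$ ($A = \left(-1\right) 14 = -14$)
$A Y{\left(-12 \right)} = - 14 \left(-18 - -12\right) = - 14 \left(-18 + 12\right) = \left(-14\right) \left(-6\right) = 84$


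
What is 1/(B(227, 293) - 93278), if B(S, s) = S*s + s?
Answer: -1/26474 ≈ -3.7773e-5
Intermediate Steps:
B(S, s) = s + S*s
1/(B(227, 293) - 93278) = 1/(293*(1 + 227) - 93278) = 1/(293*228 - 93278) = 1/(66804 - 93278) = 1/(-26474) = -1/26474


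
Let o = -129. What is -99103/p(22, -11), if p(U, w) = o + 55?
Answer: 99103/74 ≈ 1339.2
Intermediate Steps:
p(U, w) = -74 (p(U, w) = -129 + 55 = -74)
-99103/p(22, -11) = -99103/(-74) = -99103*(-1/74) = 99103/74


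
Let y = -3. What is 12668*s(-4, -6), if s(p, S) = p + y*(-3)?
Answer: 63340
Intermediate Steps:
s(p, S) = 9 + p (s(p, S) = p - 3*(-3) = p + 9 = 9 + p)
12668*s(-4, -6) = 12668*(9 - 4) = 12668*5 = 63340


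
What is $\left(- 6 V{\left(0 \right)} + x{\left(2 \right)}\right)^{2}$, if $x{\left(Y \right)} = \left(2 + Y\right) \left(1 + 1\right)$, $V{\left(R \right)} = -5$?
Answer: $1444$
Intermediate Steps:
$x{\left(Y \right)} = 4 + 2 Y$ ($x{\left(Y \right)} = \left(2 + Y\right) 2 = 4 + 2 Y$)
$\left(- 6 V{\left(0 \right)} + x{\left(2 \right)}\right)^{2} = \left(\left(-6\right) \left(-5\right) + \left(4 + 2 \cdot 2\right)\right)^{2} = \left(30 + \left(4 + 4\right)\right)^{2} = \left(30 + 8\right)^{2} = 38^{2} = 1444$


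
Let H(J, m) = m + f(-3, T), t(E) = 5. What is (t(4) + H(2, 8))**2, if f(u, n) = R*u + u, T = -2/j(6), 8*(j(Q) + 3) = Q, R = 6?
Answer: 64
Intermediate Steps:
j(Q) = -3 + Q/8
T = 8/9 (T = -2/(-3 + (1/8)*6) = -2/(-3 + 3/4) = -2/(-9/4) = -2*(-4/9) = 8/9 ≈ 0.88889)
f(u, n) = 7*u (f(u, n) = 6*u + u = 7*u)
H(J, m) = -21 + m (H(J, m) = m + 7*(-3) = m - 21 = -21 + m)
(t(4) + H(2, 8))**2 = (5 + (-21 + 8))**2 = (5 - 13)**2 = (-8)**2 = 64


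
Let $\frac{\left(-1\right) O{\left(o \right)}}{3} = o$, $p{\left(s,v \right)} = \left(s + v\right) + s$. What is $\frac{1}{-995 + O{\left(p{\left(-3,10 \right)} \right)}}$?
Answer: $- \frac{1}{1007} \approx -0.00099305$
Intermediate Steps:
$p{\left(s,v \right)} = v + 2 s$
$O{\left(o \right)} = - 3 o$
$\frac{1}{-995 + O{\left(p{\left(-3,10 \right)} \right)}} = \frac{1}{-995 - 3 \left(10 + 2 \left(-3\right)\right)} = \frac{1}{-995 - 3 \left(10 - 6\right)} = \frac{1}{-995 - 12} = \frac{1}{-1007} = - \frac{1}{1007}$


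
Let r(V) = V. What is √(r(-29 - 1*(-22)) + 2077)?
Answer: 3*√230 ≈ 45.497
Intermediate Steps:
√(r(-29 - 1*(-22)) + 2077) = √((-29 - 1*(-22)) + 2077) = √((-29 + 22) + 2077) = √(-7 + 2077) = √2070 = 3*√230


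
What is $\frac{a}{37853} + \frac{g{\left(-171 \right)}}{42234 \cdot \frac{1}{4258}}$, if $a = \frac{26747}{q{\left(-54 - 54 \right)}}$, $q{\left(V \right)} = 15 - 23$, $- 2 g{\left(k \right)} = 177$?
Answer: $- \frac{19207284865}{2131578136} \approx -9.0108$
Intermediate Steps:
$g{\left(k \right)} = - \frac{177}{2}$ ($g{\left(k \right)} = \left(- \frac{1}{2}\right) 177 = - \frac{177}{2}$)
$q{\left(V \right)} = -8$ ($q{\left(V \right)} = 15 - 23 = -8$)
$a = - \frac{26747}{8}$ ($a = \frac{26747}{-8} = 26747 \left(- \frac{1}{8}\right) = - \frac{26747}{8} \approx -3343.4$)
$\frac{a}{37853} + \frac{g{\left(-171 \right)}}{42234 \cdot \frac{1}{4258}} = - \frac{26747}{8 \cdot 37853} - \frac{177}{2 \cdot \frac{42234}{4258}} = \left(- \frac{26747}{8}\right) \frac{1}{37853} - \frac{177}{2 \cdot 42234 \cdot \frac{1}{4258}} = - \frac{26747}{302824} - \frac{177}{2 \cdot \frac{21117}{2129}} = - \frac{26747}{302824} - \frac{125611}{14078} = - \frac{19207284865}{2131578136}$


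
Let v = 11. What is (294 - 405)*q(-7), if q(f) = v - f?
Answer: -1998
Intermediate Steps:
q(f) = 11 - f
(294 - 405)*q(-7) = (294 - 405)*(11 - 1*(-7)) = -111*(11 + 7) = -111*18 = -1998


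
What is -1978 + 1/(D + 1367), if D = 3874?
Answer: -10366697/5241 ≈ -1978.0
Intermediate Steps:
-1978 + 1/(D + 1367) = -1978 + 1/(3874 + 1367) = -1978 + 1/5241 = -10366697/5241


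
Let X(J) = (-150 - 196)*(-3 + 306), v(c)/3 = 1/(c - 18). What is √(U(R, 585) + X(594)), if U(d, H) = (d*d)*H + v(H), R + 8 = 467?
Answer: 4*√30547296129/63 ≈ 11097.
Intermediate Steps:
v(c) = 3/(-18 + c) (v(c) = 3/(c - 18) = 3/(-18 + c))
R = 459 (R = -8 + 467 = 459)
U(d, H) = 3/(-18 + H) + H*d² (U(d, H) = (d*d)*H + 3/(-18 + H) = d²*H + 3/(-18 + H) = H*d² + 3/(-18 + H) = 3/(-18 + H) + H*d²)
X(J) = -104838 (X(J) = -346*303 = -104838)
√(U(R, 585) + X(594)) = √((3 + 585*459²*(-18 + 585))/(-18 + 585) - 104838) = √((3 + 585*210681*567)/567 - 104838) = √((3 + 69881834295)/567 - 104838) = √((1/567)*69881834298 - 104838) = √(23293944766/189 - 104838) = √(23274130384/189) = 4*√30547296129/63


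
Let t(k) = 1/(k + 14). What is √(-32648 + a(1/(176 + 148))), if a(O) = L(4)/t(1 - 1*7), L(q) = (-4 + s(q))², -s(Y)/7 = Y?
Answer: 2*I*√6114 ≈ 156.38*I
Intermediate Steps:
s(Y) = -7*Y
L(q) = (-4 - 7*q)²
t(k) = 1/(14 + k)
a(O) = 8192 (a(O) = (4 + 7*4)²/(1/(14 + (1 - 1*7))) = (4 + 28)²/(1/(14 + (1 - 7))) = 32²/(1/(14 - 6)) = 1024/(1/8) = 1024/(⅛) = 1024*8 = 8192)
√(-32648 + a(1/(176 + 148))) = √(-32648 + 8192) = √(-24456) = 2*I*√6114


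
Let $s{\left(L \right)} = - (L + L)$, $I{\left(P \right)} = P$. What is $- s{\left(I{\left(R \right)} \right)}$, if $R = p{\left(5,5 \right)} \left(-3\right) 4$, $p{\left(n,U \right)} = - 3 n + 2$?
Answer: $312$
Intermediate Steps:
$p{\left(n,U \right)} = 2 - 3 n$
$R = 156$ ($R = \left(2 - 15\right) \left(-3\right) 4 = \left(-13\right) \left(-3\right) 4 = 39 \cdot 4 = 156$)
$s{\left(L \right)} = - 2 L$
$- s{\left(I{\left(R \right)} \right)} = - \left(-2\right) 156 = \left(-1\right) \left(-312\right) = 312$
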